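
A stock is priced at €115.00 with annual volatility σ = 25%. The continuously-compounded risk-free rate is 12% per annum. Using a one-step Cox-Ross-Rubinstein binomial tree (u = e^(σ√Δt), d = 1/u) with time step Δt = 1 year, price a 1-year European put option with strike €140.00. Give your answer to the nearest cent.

€13.86

CRR parameters: u = e^(σ√Δt) = e^(0.25·√1) = 1.2840, d = 1/u = 0.7788
Per-period rate: rΔt = 0.12·1 = 0.12, so R = e^0.12 = 1.1275
Risk-neutral probability p = (e^0.12 − 0.7788)/(1.2840 − 0.7788) = 0.3487/0.5052 = 0.6902
Terminal stock prices: S_u = 147.7, S_d = 89.56
Terminal payoffs (K − S): max(-7.663, 0) = 0, max(50.44, 0) = 50.44
Node 0 (S = 115): V_0 = e^(−0.12)·[0.6902·0.0000 + 0.3098·50.4379] = 13.8596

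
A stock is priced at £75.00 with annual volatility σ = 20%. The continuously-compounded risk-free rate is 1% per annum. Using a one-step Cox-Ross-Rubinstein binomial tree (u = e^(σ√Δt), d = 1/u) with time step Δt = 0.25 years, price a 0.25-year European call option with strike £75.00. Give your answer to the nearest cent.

£3.84

CRR parameters: u = e^(σ√Δt) = e^(0.2·√0.25) = 1.1052, d = 1/u = 0.9048
Per-period rate: rΔt = 0.01·0.25 = 0.0025, so R = e^0.0025 = 1.0025
Risk-neutral probability p = (e^0.0025 − 0.9048)/(1.1052 − 0.9048) = 0.0977/0.2003 = 0.4875
Terminal stock prices: S_u = 82.89, S_d = 67.86
Terminal payoffs (S − K): max(7.888, 0) = 7.888, max(-7.137, 0) = 0
Node 0 (S = 75): V_0 = e^(−0.0025)·[0.4875·7.8878 + 0.5125·0.0000] = 3.8358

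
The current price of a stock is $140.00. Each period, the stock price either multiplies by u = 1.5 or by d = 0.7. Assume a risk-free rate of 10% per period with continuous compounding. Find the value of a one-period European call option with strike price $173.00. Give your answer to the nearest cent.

$16.96

Risk-neutral probability p = (e^0.1 − 0.7)/(1.5 − 0.7) = 0.4052/0.8000 = 0.5065
Terminal stock prices: S_u = 210, S_d = 98
Terminal payoffs (S − K): max(37, 0) = 37, max(-75, 0) = 0
Node 0 (S = 140): V_0 = e^(−0.1)·[0.5065·37.0000 + 0.4935·0.0000] = 16.9559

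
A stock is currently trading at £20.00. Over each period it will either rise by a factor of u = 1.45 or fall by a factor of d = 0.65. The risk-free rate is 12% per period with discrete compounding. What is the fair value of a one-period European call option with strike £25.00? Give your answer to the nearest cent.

Risk-neutral probability p = (1 + 0.12 − 0.65)/(1.45 − 0.65) = 0.4700/0.8000 = 0.5875
Terminal stock prices: S_u = 29, S_d = 13
Terminal payoffs (S − K): max(4, 0) = 4, max(-12, 0) = 0
Node 0 (S = 20): V_0 = 1/1.12·[0.5875·4.0000 + 0.4125·0.0000] = 2.0982

£2.10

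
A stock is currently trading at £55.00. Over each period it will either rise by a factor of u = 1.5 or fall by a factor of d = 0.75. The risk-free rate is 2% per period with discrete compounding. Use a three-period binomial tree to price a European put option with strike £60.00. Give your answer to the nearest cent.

Risk-neutral probability p = (1 + 0.02 − 0.75)/(1.5 − 0.75) = 0.2700/0.7500 = 0.3600
Terminal stock prices: S_uuu = 185.6, S_uud = 92.81, S_udd = 46.41, S_ddd = 23.2
Terminal payoffs (K − S): max(-125.6, 0) = 0, max(-32.81, 0) = 0, max(13.59, 0) = 13.59, max(36.8, 0) = 36.8
Node uu (S = 123.8): V_uu = 1/1.02·[0.3600·0.0000 + 0.6400·0.0000] = 0.0000
Node ud (S = 61.88): V_ud = 1/1.02·[0.3600·0.0000 + 0.6400·13.5938] = 8.5294
Node dd (S = 30.94): V_dd = 1/1.02·[0.3600·13.5938 + 0.6400·36.7969] = 27.8860
Node u (S = 82.5): V_u = 1/1.02·[0.3600·0.0000 + 0.6400·8.5294] = 5.3518
Node d (S = 41.25): V_d = 1/1.02·[0.3600·8.5294 + 0.6400·27.8860] = 20.5075
Node 0 (S = 55): V_0 = 1/1.02·[0.3600·5.3518 + 0.6400·20.5075] = 14.7563

£14.76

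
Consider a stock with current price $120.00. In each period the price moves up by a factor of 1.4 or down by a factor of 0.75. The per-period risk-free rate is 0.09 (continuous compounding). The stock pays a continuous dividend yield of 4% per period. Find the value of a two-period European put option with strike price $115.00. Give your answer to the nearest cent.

$11.42

Per-period risk-free factor R = e^0.09 = 1.0942; dividend-adjusted growth = e^(0.09−0.04) = 1.0513.
Risk-neutral probability p = (1.0513 − 0.75)/(1.4 − 0.75) = 0.3013/0.6500 = 0.4635
Terminal stock prices: S_uu = 235.2, S_ud = 126, S_dd = 67.5
Terminal payoffs (K − S): max(-120.2, 0) = 0, max(-11, 0) = 0, max(47.5, 0) = 47.5
Node u (S = 168): V_u = e^(−0.09)·[0.4635·0.0000 + 0.5365·0.0000] = 0.0000
Node d (S = 90): V_d = e^(−0.09)·[0.4635·0.0000 + 0.5365·47.5000] = 23.2907
Node 0 (S = 120): V_0 = e^(−0.09)·[0.4635·0.0000 + 0.5365·23.2907] = 11.4201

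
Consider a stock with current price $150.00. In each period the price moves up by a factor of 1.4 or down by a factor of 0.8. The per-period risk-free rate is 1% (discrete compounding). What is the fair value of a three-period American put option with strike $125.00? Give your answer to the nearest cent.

Risk-neutral probability p = (1 + 0.01 − 0.8)/(1.4 − 0.8) = 0.2100/0.6000 = 0.3500
Terminal stock prices: S_uuu = 411.6, S_uud = 235.2, S_udd = 134.4, S_ddd = 76.8
Terminal payoffs (K − S): max(-286.6, 0) = 0, max(-110.2, 0) = 0, max(-9.4, 0) = 0, max(48.2, 0) = 48.2
Node uu (S = 294): continuation = 1/1.01·[0.3500·0.0000 + 0.6500·0.0000] = 0.0000; exercise value = 0.0000 ≤ continuation, so V_uu = 0.0000
Node ud (S = 168): continuation = 1/1.01·[0.3500·0.0000 + 0.6500·0.0000] = 0.0000; exercise value = 0.0000 ≤ continuation, so V_ud = 0.0000
Node dd (S = 96): continuation = 1/1.01·[0.3500·0.0000 + 0.6500·48.2000] = 31.0198; exercise value = 29.0000 ≤ continuation, so V_dd = 31.0198
Node u (S = 210): continuation = 1/1.01·[0.3500·0.0000 + 0.6500·0.0000] = 0.0000; exercise value = 0.0000 ≤ continuation, so V_u = 0.0000
Node d (S = 120): continuation = 1/1.01·[0.3500·0.0000 + 0.6500·31.0198] = 19.9632; exercise value = 5.0000 ≤ continuation, so V_d = 19.9632
Node 0 (S = 150): continuation = 1/1.01·[0.3500·0.0000 + 0.6500·19.9632] = 12.8476; exercise value = 0.0000 ≤ continuation, so V_0 = 12.8476

$12.85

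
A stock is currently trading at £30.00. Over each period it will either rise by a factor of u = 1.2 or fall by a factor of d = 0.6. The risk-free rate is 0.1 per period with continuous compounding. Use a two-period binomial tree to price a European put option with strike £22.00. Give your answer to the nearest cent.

£0.32

Risk-neutral probability p = (e^0.1 − 0.6)/(1.2 − 0.6) = 0.5052/0.6000 = 0.8420
Terminal stock prices: S_uu = 43.2, S_ud = 21.6, S_dd = 10.8
Terminal payoffs (K − S): max(-21.2, 0) = 0, max(0.4, 0) = 0.4, max(11.2, 0) = 11.2
Node u (S = 36): V_u = e^(−0.1)·[0.8420·0.0000 + 0.1580·0.4000] = 0.0572
Node d (S = 18): V_d = e^(−0.1)·[0.8420·0.4000 + 0.1580·11.2000] = 1.9064
Node 0 (S = 30): V_0 = e^(−0.1)·[0.8420·0.0572 + 0.1580·1.9064] = 0.3162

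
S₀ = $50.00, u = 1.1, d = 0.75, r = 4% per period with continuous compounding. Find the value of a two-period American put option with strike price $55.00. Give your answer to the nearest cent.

$5.00

Risk-neutral probability p = (e^0.04 − 0.75)/(1.1 − 0.75) = 0.2908/0.3500 = 0.8309
Terminal stock prices: S_uu = 60.5, S_ud = 41.25, S_dd = 28.12
Terminal payoffs (K − S): max(-5.5, 0) = 0, max(13.75, 0) = 13.75, max(26.88, 0) = 26.88
Node u (S = 55): continuation = e^(−0.04)·[0.8309·0.0000 + 0.1691·13.7500] = 2.2341; exercise value = 0.0000 ≤ continuation, so V_u = 2.2341
Node d (S = 37.5): continuation = e^(−0.04)·[0.8309·13.7500 + 0.1691·26.8750] = 15.3434; exercise value = 17.5000 > continuation, so V_d = 17.5000 (exercise)
Node 0 (S = 50): continuation = e^(−0.04)·[0.8309·2.2341 + 0.1691·17.5000] = 4.6269; exercise value = 5.0000 > continuation, so V_0 = 5.0000 (exercise)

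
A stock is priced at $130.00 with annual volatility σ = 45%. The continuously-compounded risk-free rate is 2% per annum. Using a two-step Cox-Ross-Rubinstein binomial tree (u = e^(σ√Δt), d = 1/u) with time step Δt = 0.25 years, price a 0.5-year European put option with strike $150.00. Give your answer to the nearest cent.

$29.55

CRR parameters: u = e^(σ√Δt) = e^(0.45·√0.25) = 1.2523, d = 1/u = 0.7985
Per-period rate: rΔt = 0.02·0.25 = 0.005, so R = e^0.005 = 1.0050
Risk-neutral probability p = (e^0.005 − 0.7985)/(1.2523 − 0.7985) = 0.2065/0.4538 = 0.4550
Terminal stock prices: S_uu = 203.9, S_ud = 130, S_dd = 82.89
Terminal payoffs (K − S): max(-53.88, 0) = 0, max(20, 0) = 20, max(67.11, 0) = 67.11
Node u (S = 162.8): V_u = e^(−0.005)·[0.4550·0.0000 + 0.5450·20.0000] = 10.8450
Node d (S = 103.8): V_d = e^(−0.005)·[0.4550·20.0000 + 0.5450·67.1083] = 45.4448
Node 0 (S = 130): V_0 = e^(−0.005)·[0.4550·10.8450 + 0.5450·45.4448] = 29.5526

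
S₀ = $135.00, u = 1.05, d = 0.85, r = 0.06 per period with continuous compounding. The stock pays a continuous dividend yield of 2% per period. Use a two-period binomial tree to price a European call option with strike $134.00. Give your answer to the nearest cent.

Per-period risk-free factor R = e^0.06 = 1.0618; dividend-adjusted growth = e^(0.06−0.02) = 1.0408.
Risk-neutral probability p = (1.0408 − 0.85)/(1.05 − 0.85) = 0.1908/0.2000 = 0.9541
Terminal stock prices: S_uu = 148.8, S_ud = 120.5, S_dd = 97.54
Terminal payoffs (S − K): max(14.84, 0) = 14.84, max(-13.51, 0) = 0, max(-36.46, 0) = 0
Node u (S = 141.8): V_u = e^(−0.06)·[0.9541·14.8375 + 0.0459·0.0000] = 13.3314
Node d (S = 114.8): V_d = e^(−0.06)·[0.9541·0.0000 + 0.0459·0.0000] = 0.0000
Node 0 (S = 135): V_0 = e^(−0.06)·[0.9541·13.3314 + 0.0459·0.0000] = 11.9782

$11.98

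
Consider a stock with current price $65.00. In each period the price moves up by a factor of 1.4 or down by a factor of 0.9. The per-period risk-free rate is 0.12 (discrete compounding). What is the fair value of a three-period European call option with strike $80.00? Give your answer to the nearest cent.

$13.99

Risk-neutral probability p = (1 + 0.12 − 0.9)/(1.4 − 0.9) = 0.2200/0.5000 = 0.4400
Terminal stock prices: S_uuu = 178.4, S_uud = 114.7, S_udd = 73.71, S_ddd = 47.39
Terminal payoffs (S − K): max(98.36, 0) = 98.36, max(34.66, 0) = 34.66, max(-6.29, 0) = 0, max(-32.61, 0) = 0
Node uu (S = 127.4): V_uu = 1/1.12·[0.4400·98.3600 + 0.5600·34.6600] = 55.9714
Node ud (S = 81.9): V_ud = 1/1.12·[0.4400·34.6600 + 0.5600·0.0000] = 13.6164
Node dd (S = 52.65): V_dd = 1/1.12·[0.4400·0.0000 + 0.5600·0.0000] = 0.0000
Node u (S = 91): V_u = 1/1.12·[0.4400·55.9714 + 0.5600·13.6164] = 28.7970
Node d (S = 58.5): V_d = 1/1.12·[0.4400·13.6164 + 0.5600·0.0000] = 5.3493
Node 0 (S = 65): V_0 = 1/1.12·[0.4400·28.7970 + 0.5600·5.3493] = 13.9878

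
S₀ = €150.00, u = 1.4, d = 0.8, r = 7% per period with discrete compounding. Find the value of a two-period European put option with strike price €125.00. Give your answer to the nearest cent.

Risk-neutral probability p = (1 + 0.07 − 0.8)/(1.4 − 0.8) = 0.2700/0.6000 = 0.4500
Terminal stock prices: S_uu = 294, S_ud = 168, S_dd = 96
Terminal payoffs (K − S): max(-169, 0) = 0, max(-43, 0) = 0, max(29, 0) = 29
Node u (S = 210): V_u = 1/1.07·[0.4500·0.0000 + 0.5500·0.0000] = 0.0000
Node d (S = 120): V_d = 1/1.07·[0.4500·0.0000 + 0.5500·29.0000] = 14.9065
Node 0 (S = 150): V_0 = 1/1.07·[0.4500·0.0000 + 0.5500·14.9065] = 7.6622

€7.66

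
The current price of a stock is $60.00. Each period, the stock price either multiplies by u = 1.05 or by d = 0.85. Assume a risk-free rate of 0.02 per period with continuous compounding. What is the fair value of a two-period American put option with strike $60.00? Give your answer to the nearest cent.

Risk-neutral probability p = (e^0.02 − 0.85)/(1.05 − 0.85) = 0.1702/0.2000 = 0.8510
Terminal stock prices: S_uu = 66.15, S_ud = 53.55, S_dd = 43.35
Terminal payoffs (K − S): max(-6.15, 0) = 0, max(6.45, 0) = 6.45, max(16.65, 0) = 16.65
Node u (S = 63): continuation = e^(−0.02)·[0.8510·0.0000 + 0.1490·6.4500] = 0.9420; exercise value = 0.0000 ≤ continuation, so V_u = 0.9420
Node d (S = 51): continuation = e^(−0.02)·[0.8510·6.4500 + 0.1490·16.6500] = 7.8119; exercise value = 9.0000 > continuation, so V_d = 9.0000 (exercise)
Node 0 (S = 60): continuation = e^(−0.02)·[0.8510·0.9420 + 0.1490·9.0000] = 2.1001; exercise value = 0.0000 ≤ continuation, so V_0 = 2.1001

$2.10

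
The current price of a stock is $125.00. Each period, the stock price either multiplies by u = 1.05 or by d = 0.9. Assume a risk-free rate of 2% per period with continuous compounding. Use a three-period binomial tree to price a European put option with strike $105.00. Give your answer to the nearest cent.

$0.10

Risk-neutral probability p = (e^0.02 − 0.9)/(1.05 − 0.9) = 0.1202/0.1500 = 0.8013
Terminal stock prices: S_uuu = 144.7, S_uud = 124, S_udd = 106.3, S_ddd = 91.13
Terminal payoffs (K − S): max(-39.7, 0) = 0, max(-19.03, 0) = 0, max(-1.312, 0) = 0, max(13.87, 0) = 13.87
Node uu (S = 137.8): V_uu = e^(−0.02)·[0.8013·0.0000 + 0.1987·0.0000] = 0.0000
Node ud (S = 118.1): V_ud = e^(−0.02)·[0.8013·0.0000 + 0.1987·0.0000] = 0.0000
Node dd (S = 101.2): V_dd = e^(−0.02)·[0.8013·0.0000 + 0.1987·13.8750] = 2.7018
Node u (S = 131.2): V_u = e^(−0.02)·[0.8013·0.0000 + 0.1987·0.0000] = 0.0000
Node d (S = 112.5): V_d = e^(−0.02)·[0.8013·0.0000 + 0.1987·2.7018] = 0.5261
Node 0 (S = 125): V_0 = e^(−0.02)·[0.8013·0.0000 + 0.1987·0.5261] = 0.1024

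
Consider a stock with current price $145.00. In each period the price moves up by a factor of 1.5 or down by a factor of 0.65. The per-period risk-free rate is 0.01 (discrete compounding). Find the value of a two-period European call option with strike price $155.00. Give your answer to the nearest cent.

$30.11

Risk-neutral probability p = (1 + 0.01 − 0.65)/(1.5 − 0.65) = 0.3600/0.8500 = 0.4235
Terminal stock prices: S_uu = 326.2, S_ud = 141.4, S_dd = 61.26
Terminal payoffs (S − K): max(171.2, 0) = 171.2, max(-13.62, 0) = 0, max(-93.74, 0) = 0
Node u (S = 217.5): V_u = 1/1.01·[0.4235·171.2500 + 0.5765·0.0000] = 71.8113
Node d (S = 94.25): V_d = 1/1.01·[0.4235·0.0000 + 0.5765·0.0000] = 0.0000
Node 0 (S = 145): V_0 = 1/1.01·[0.4235·71.8113 + 0.5765·0.0000] = 30.1131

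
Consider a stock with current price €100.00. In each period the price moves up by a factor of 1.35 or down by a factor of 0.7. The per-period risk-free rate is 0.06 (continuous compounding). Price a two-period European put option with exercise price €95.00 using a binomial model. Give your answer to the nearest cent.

€8.24

Risk-neutral probability p = (e^0.06 − 0.7)/(1.35 − 0.7) = 0.3618/0.6500 = 0.5567
Terminal stock prices: S_uu = 182.3, S_ud = 94.5, S_dd = 49
Terminal payoffs (K − S): max(-87.25, 0) = 0, max(0.5, 0) = 0.5, max(46, 0) = 46
Node u (S = 135): V_u = e^(−0.06)·[0.5567·0.0000 + 0.4433·0.5000] = 0.2088
Node d (S = 70): V_d = e^(−0.06)·[0.5567·0.5000 + 0.4433·46.0000] = 19.4676
Node 0 (S = 100): V_0 = e^(−0.06)·[0.5567·0.2088 + 0.4433·19.4676] = 8.2374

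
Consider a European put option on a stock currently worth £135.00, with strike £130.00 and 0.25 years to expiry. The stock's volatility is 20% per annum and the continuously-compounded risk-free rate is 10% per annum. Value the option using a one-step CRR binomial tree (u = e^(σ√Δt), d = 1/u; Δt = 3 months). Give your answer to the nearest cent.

CRR parameters: u = e^(σ√Δt) = e^(0.2·√0.25) = 1.1052, d = 1/u = 0.9048
Per-period rate: rΔt = 0.1·0.25 = 0.025, so R = e^0.025 = 1.0253
Risk-neutral probability p = (e^0.025 − 0.9048)/(1.1052 − 0.9048) = 0.1205/0.2003 = 0.6014
Terminal stock prices: S_u = 149.2, S_d = 122.2
Terminal payoffs (K − S): max(-19.2, 0) = 0, max(7.847, 0) = 7.847
Node 0 (S = 135): V_0 = e^(−0.025)·[0.6014·0.0000 + 0.3986·7.8469] = 3.0507

£3.05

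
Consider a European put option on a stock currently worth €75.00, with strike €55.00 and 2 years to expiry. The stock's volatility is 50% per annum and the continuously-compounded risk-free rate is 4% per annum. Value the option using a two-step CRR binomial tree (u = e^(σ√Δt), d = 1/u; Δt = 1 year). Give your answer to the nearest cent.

€8.61

CRR parameters: u = e^(σ√Δt) = e^(0.5·√1) = 1.6487, d = 1/u = 0.6065
Per-period rate: rΔt = 0.04·1 = 0.04, so R = e^0.04 = 1.0408
Risk-neutral probability p = (e^0.04 − 0.6065)/(1.6487 − 0.6065) = 0.4343/1.0422 = 0.4167
Terminal stock prices: S_uu = 203.9, S_ud = 75, S_dd = 27.59
Terminal payoffs (K − S): max(-148.9, 0) = 0, max(-20, 0) = 0, max(27.41, 0) = 27.41
Node u (S = 123.7): V_u = e^(−0.04)·[0.4167·0.0000 + 0.5833·0.0000] = 0.0000
Node d (S = 45.49): V_d = e^(−0.04)·[0.4167·0.0000 + 0.5833·27.4090] = 15.3608
Node 0 (S = 75): V_0 = e^(−0.04)·[0.4167·0.0000 + 0.5833·15.3608] = 8.6087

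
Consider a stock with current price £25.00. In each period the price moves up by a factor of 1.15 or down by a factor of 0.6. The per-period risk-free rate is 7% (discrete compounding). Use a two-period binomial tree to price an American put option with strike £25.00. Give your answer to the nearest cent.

Risk-neutral probability p = (1 + 0.07 − 0.6)/(1.15 − 0.6) = 0.4700/0.5500 = 0.8545
Terminal stock prices: S_uu = 33.06, S_ud = 17.25, S_dd = 9
Terminal payoffs (K − S): max(-8.062, 0) = 0, max(7.75, 0) = 7.75, max(16, 0) = 16
Node u (S = 28.75): continuation = 1/1.07·[0.8545·0.0000 + 0.1455·7.7500] = 1.0535; exercise value = 0.0000 ≤ continuation, so V_u = 1.0535
Node d (S = 15): continuation = 1/1.07·[0.8545·7.7500 + 0.1455·16.0000] = 8.3645; exercise value = 10.0000 > continuation, so V_d = 10.0000 (exercise)
Node 0 (S = 25): continuation = 1/1.07·[0.8545·1.0535 + 0.1455·10.0000] = 2.2008; exercise value = 0.0000 ≤ continuation, so V_0 = 2.2008

£2.20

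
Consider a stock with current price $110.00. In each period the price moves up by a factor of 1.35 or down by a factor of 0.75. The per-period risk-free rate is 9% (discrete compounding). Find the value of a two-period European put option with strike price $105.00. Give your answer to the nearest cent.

$6.82

Risk-neutral probability p = (1 + 0.09 − 0.75)/(1.35 − 0.75) = 0.3400/0.6000 = 0.5667
Terminal stock prices: S_uu = 200.5, S_ud = 111.4, S_dd = 61.88
Terminal payoffs (K − S): max(-95.48, 0) = 0, max(-6.375, 0) = 0, max(43.12, 0) = 43.12
Node u (S = 148.5): V_u = 1/1.09·[0.5667·0.0000 + 0.4333·0.0000] = 0.0000
Node d (S = 82.5): V_d = 1/1.09·[0.5667·0.0000 + 0.4333·43.1250] = 17.1445
Node 0 (S = 110): V_0 = 1/1.09·[0.5667·0.0000 + 0.4333·17.1445] = 6.8159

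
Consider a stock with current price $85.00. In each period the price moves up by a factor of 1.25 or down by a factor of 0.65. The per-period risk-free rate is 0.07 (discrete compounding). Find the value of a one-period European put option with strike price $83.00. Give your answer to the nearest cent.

Risk-neutral probability p = (1 + 0.07 − 0.65)/(1.25 − 0.65) = 0.4200/0.6000 = 0.7000
Terminal stock prices: S_u = 106.2, S_d = 55.25
Terminal payoffs (K − S): max(-23.25, 0) = 0, max(27.75, 0) = 27.75
Node 0 (S = 85): V_0 = 1/1.07·[0.7000·0.0000 + 0.3000·27.7500] = 7.7804

$7.78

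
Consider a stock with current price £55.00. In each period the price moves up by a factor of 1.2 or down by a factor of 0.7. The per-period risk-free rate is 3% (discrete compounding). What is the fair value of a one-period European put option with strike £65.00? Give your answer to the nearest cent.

Risk-neutral probability p = (1 + 0.03 − 0.7)/(1.2 − 0.7) = 0.3300/0.5000 = 0.6600
Terminal stock prices: S_u = 66, S_d = 38.5
Terminal payoffs (K − S): max(-1, 0) = 0, max(26.5, 0) = 26.5
Node 0 (S = 55): V_0 = 1/1.03·[0.6600·0.0000 + 0.3400·26.5000] = 8.7476

£8.75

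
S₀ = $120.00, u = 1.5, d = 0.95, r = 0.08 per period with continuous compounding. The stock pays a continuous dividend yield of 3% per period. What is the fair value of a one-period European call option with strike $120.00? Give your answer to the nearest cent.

$10.20

Per-period risk-free factor R = e^0.08 = 1.0833; dividend-adjusted growth = e^(0.08−0.03) = 1.0513.
Risk-neutral probability p = (1.0513 − 0.95)/(1.5 − 0.95) = 0.1013/0.5500 = 0.1841
Terminal stock prices: S_u = 180, S_d = 114
Terminal payoffs (S − K): max(60, 0) = 60, max(-6, 0) = 0
Node 0 (S = 120): V_0 = e^(−0.08)·[0.1841·60.0000 + 0.8159·0.0000] = 10.1984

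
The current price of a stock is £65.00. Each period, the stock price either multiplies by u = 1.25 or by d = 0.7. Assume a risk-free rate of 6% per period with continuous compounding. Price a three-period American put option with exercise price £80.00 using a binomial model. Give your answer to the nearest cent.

£16.83

Risk-neutral probability p = (e^0.06 − 0.7)/(1.25 − 0.7) = 0.3618/0.5500 = 0.6579
Terminal stock prices: S_uuu = 127, S_uud = 71.09, S_udd = 39.81, S_ddd = 22.29
Terminal payoffs (K − S): max(-46.95, 0) = 0, max(8.906, 0) = 8.906, max(40.19, 0) = 40.19, max(57.71, 0) = 57.71
Node uu (S = 101.6): continuation = e^(−0.06)·[0.6579·0.0000 + 0.3421·8.9062] = 2.8695; exercise value = 0.0000 ≤ continuation, so V_uu = 2.8695
Node ud (S = 56.87): continuation = e^(−0.06)·[0.6579·8.9062 + 0.3421·40.1875] = 18.4662; exercise value = 23.1250 > continuation, so V_ud = 23.1250 (exercise)
Node dd (S = 31.85): continuation = e^(−0.06)·[0.6579·40.1875 + 0.3421·57.7050] = 43.4912; exercise value = 48.1500 > continuation, so V_dd = 48.1500 (exercise)
Node u (S = 81.25): continuation = e^(−0.06)·[0.6579·2.8695 + 0.3421·23.1250] = 9.2286; exercise value = 0.0000 ≤ continuation, so V_u = 9.2286
Node d (S = 45.5): continuation = e^(−0.06)·[0.6579·23.1250 + 0.3421·48.1500] = 29.8412; exercise value = 34.5000 > continuation, so V_d = 34.5000 (exercise)
Node 0 (S = 65): continuation = e^(−0.06)·[0.6579·9.2286 + 0.3421·34.5000] = 16.8334; exercise value = 15.0000 ≤ continuation, so V_0 = 16.8334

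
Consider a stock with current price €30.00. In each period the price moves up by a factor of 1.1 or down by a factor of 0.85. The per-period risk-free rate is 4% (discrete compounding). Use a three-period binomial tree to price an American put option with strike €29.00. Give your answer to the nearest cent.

€1.01

Risk-neutral probability p = (1 + 0.04 − 0.85)/(1.1 − 0.85) = 0.1900/0.2500 = 0.7600
Terminal stock prices: S_uuu = 39.93, S_uud = 30.86, S_udd = 23.84, S_ddd = 18.42
Terminal payoffs (K − S): max(-10.93, 0) = 0, max(-1.855, 0) = 0, max(5.158, 0) = 5.158, max(10.58, 0) = 10.58
Node uu (S = 36.3): continuation = 1/1.04·[0.7600·0.0000 + 0.2400·0.0000] = 0.0000; exercise value = 0.0000 ≤ continuation, so V_uu = 0.0000
Node ud (S = 28.05): continuation = 1/1.04·[0.7600·0.0000 + 0.2400·5.1575] = 1.1902; exercise value = 0.9500 ≤ continuation, so V_ud = 1.1902
Node dd (S = 21.67): continuation = 1/1.04·[0.7600·5.1575 + 0.2400·10.5763] = 6.2096; exercise value = 7.3250 > continuation, so V_dd = 7.3250 (exercise)
Node u (S = 33): continuation = 1/1.04·[0.7600·0.0000 + 0.2400·1.1902] = 0.2747; exercise value = 0.0000 ≤ continuation, so V_u = 0.2747
Node d (S = 25.5): continuation = 1/1.04·[0.7600·1.1902 + 0.2400·7.3250] = 2.5601; exercise value = 3.5000 > continuation, so V_d = 3.5000 (exercise)
Node 0 (S = 30): continuation = 1/1.04·[0.7600·0.2747 + 0.2400·3.5000] = 1.0084; exercise value = 0.0000 ≤ continuation, so V_0 = 1.0084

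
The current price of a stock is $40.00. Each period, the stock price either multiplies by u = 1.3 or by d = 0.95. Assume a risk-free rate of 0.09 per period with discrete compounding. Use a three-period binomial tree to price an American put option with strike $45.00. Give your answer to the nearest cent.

Risk-neutral probability p = (1 + 0.09 − 0.95)/(1.3 − 0.95) = 0.1400/0.3500 = 0.4000
Terminal stock prices: S_uuu = 87.88, S_uud = 64.22, S_udd = 46.93, S_ddd = 34.29
Terminal payoffs (K − S): max(-42.88, 0) = 0, max(-19.22, 0) = 0, max(-1.93, 0) = 0, max(10.71, 0) = 10.71
Node uu (S = 67.6): continuation = 1/1.09·[0.4000·0.0000 + 0.6000·0.0000] = 0.0000; exercise value = 0.0000 ≤ continuation, so V_uu = 0.0000
Node ud (S = 49.4): continuation = 1/1.09·[0.4000·0.0000 + 0.6000·0.0000] = 0.0000; exercise value = 0.0000 ≤ continuation, so V_ud = 0.0000
Node dd (S = 36.1): continuation = 1/1.09·[0.4000·0.0000 + 0.6000·10.7050] = 5.8927; exercise value = 8.9000 > continuation, so V_dd = 8.9000 (exercise)
Node u (S = 52): continuation = 1/1.09·[0.4000·0.0000 + 0.6000·0.0000] = 0.0000; exercise value = 0.0000 ≤ continuation, so V_u = 0.0000
Node d (S = 38): continuation = 1/1.09·[0.4000·0.0000 + 0.6000·8.9000] = 4.8991; exercise value = 7.0000 > continuation, so V_d = 7.0000 (exercise)
Node 0 (S = 40): continuation = 1/1.09·[0.4000·0.0000 + 0.6000·7.0000] = 3.8532; exercise value = 5.0000 > continuation, so V_0 = 5.0000 (exercise)

$5.00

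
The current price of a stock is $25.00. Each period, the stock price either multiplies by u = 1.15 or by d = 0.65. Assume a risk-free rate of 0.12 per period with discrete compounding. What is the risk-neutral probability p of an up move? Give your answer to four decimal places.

p = 0.9400

Risk-neutral probability p = (1 + 0.12 − 0.65)/(1.15 − 0.65) = 0.4700/0.5000 = 0.9400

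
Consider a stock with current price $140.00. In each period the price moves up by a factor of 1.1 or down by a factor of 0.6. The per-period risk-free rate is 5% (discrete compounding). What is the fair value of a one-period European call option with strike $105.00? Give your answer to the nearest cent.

Risk-neutral probability p = (1 + 0.05 − 0.6)/(1.1 − 0.6) = 0.4500/0.5000 = 0.9000
Terminal stock prices: S_u = 154, S_d = 84
Terminal payoffs (S − K): max(49, 0) = 49, max(-21, 0) = 0
Node 0 (S = 140): V_0 = 1/1.05·[0.9000·49.0000 + 0.1000·0.0000] = 42.0000

$42.00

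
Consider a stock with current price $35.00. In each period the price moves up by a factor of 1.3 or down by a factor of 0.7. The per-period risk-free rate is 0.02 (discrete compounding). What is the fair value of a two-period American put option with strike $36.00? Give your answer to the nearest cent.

Risk-neutral probability p = (1 + 0.02 − 0.7)/(1.3 − 0.7) = 0.3200/0.6000 = 0.5333
Terminal stock prices: S_uu = 59.15, S_ud = 31.85, S_dd = 17.15
Terminal payoffs (K − S): max(-23.15, 0) = 0, max(4.15, 0) = 4.15, max(18.85, 0) = 18.85
Node u (S = 45.5): continuation = 1/1.02·[0.5333·0.0000 + 0.4667·4.1500] = 1.8987; exercise value = 0.0000 ≤ continuation, so V_u = 1.8987
Node d (S = 24.5): continuation = 1/1.02·[0.5333·4.1500 + 0.4667·18.8500] = 10.7941; exercise value = 11.5000 > continuation, so V_d = 11.5000 (exercise)
Node 0 (S = 35): continuation = 1/1.02·[0.5333·1.8987 + 0.4667·11.5000] = 6.2542; exercise value = 1.0000 ≤ continuation, so V_0 = 6.2542

$6.25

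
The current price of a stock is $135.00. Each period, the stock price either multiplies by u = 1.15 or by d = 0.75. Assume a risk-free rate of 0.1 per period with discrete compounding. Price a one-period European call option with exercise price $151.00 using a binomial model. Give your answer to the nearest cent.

$3.38

Risk-neutral probability p = (1 + 0.1 − 0.75)/(1.15 − 0.75) = 0.3500/0.4000 = 0.8750
Terminal stock prices: S_u = 155.2, S_d = 101.2
Terminal payoffs (S − K): max(4.25, 0) = 4.25, max(-49.75, 0) = 0
Node 0 (S = 135): V_0 = 1/1.1·[0.8750·4.2500 + 0.1250·0.0000] = 3.3807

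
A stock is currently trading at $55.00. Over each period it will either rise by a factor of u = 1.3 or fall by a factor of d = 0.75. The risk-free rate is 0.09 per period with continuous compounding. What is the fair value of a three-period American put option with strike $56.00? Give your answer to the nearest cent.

Risk-neutral probability p = (e^0.09 − 0.75)/(1.3 − 0.75) = 0.3442/0.5500 = 0.6258
Terminal stock prices: S_uuu = 120.8, S_uud = 69.71, S_udd = 40.22, S_ddd = 23.2
Terminal payoffs (K − S): max(-64.84, 0) = 0, max(-13.71, 0) = 0, max(15.78, 0) = 15.78, max(32.8, 0) = 32.8
Node uu (S = 92.95): continuation = e^(−0.09)·[0.6258·0.0000 + 0.3742·0.0000] = 0.0000; exercise value = 0.0000 ≤ continuation, so V_uu = 0.0000
Node ud (S = 53.62): continuation = e^(−0.09)·[0.6258·0.0000 + 0.3742·15.7812] = 5.3975; exercise value = 2.3750 ≤ continuation, so V_ud = 5.3975
Node dd (S = 30.94): continuation = e^(−0.09)·[0.6258·15.7812 + 0.3742·32.7969] = 20.2426; exercise value = 25.0625 > continuation, so V_dd = 25.0625 (exercise)
Node u (S = 71.5): continuation = e^(−0.09)·[0.6258·0.0000 + 0.3742·5.3975] = 1.8460; exercise value = 0.0000 ≤ continuation, so V_u = 1.8460
Node d (S = 41.25): continuation = e^(−0.09)·[0.6258·5.3975 + 0.3742·25.0625] = 11.6587; exercise value = 14.7500 > continuation, so V_d = 14.7500 (exercise)
Node 0 (S = 55): continuation = e^(−0.09)·[0.6258·1.8460 + 0.3742·14.7500] = 6.1006; exercise value = 1.0000 ≤ continuation, so V_0 = 6.1006

$6.10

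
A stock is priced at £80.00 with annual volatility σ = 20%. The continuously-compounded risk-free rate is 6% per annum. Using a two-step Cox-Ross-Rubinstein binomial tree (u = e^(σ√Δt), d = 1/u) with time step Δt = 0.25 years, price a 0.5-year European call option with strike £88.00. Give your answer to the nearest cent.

£2.86

CRR parameters: u = e^(σ√Δt) = e^(0.2·√0.25) = 1.1052, d = 1/u = 0.9048
Per-period rate: rΔt = 0.06·0.25 = 0.015, so R = e^0.015 = 1.0151
Risk-neutral probability p = (e^0.015 − 0.9048)/(1.1052 − 0.9048) = 0.1103/0.2003 = 0.5505
Terminal stock prices: S_uu = 97.71, S_ud = 80, S_dd = 65.5
Terminal payoffs (S − K): max(9.712, 0) = 9.712, max(-8, 0) = 0, max(-22.5, 0) = 0
Node u (S = 88.41): V_u = e^(−0.015)·[0.5505·9.7122 + 0.4495·0.0000] = 5.2666
Node d (S = 72.39): V_d = e^(−0.015)·[0.5505·0.0000 + 0.4495·0.0000] = 0.0000
Node 0 (S = 80): V_0 = e^(−0.015)·[0.5505·5.2666 + 0.4495·0.0000] = 2.8559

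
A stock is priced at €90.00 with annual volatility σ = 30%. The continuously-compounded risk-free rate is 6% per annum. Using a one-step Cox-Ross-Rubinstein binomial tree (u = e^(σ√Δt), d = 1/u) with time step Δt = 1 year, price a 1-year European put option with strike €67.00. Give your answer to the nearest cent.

CRR parameters: u = e^(σ√Δt) = e^(0.3·√1) = 1.3499, d = 1/u = 0.7408
Per-period rate: rΔt = 0.06·1 = 0.06, so R = e^0.06 = 1.0618
Risk-neutral probability p = (e^0.06 − 0.7408)/(1.3499 − 0.7408) = 0.3210/0.6090 = 0.5271
Terminal stock prices: S_u = 121.5, S_d = 66.67
Terminal payoffs (K − S): max(-54.49, 0) = 0, max(0.3264, 0) = 0.3264
Node 0 (S = 90): V_0 = e^(−0.06)·[0.5271·0.0000 + 0.4729·0.3264] = 0.1454

€0.15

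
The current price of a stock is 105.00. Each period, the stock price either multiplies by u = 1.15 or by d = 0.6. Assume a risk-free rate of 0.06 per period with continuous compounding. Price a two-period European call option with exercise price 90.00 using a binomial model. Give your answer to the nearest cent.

Risk-neutral probability p = (e^0.06 − 0.6)/(1.15 − 0.6) = 0.4618/0.5500 = 0.8397
Terminal stock prices: S_uu = 138.9, S_ud = 72.45, S_dd = 37.8
Terminal payoffs (S − K): max(48.86, 0) = 48.86, max(-17.55, 0) = 0, max(-52.2, 0) = 0
Node u (S = 120.7): V_u = e^(−0.06)·[0.8397·48.8625 + 0.1603·0.0000] = 38.6406
Node d (S = 63): V_d = e^(−0.06)·[0.8397·0.0000 + 0.1603·0.0000] = 0.0000
Node 0 (S = 105): V_0 = e^(−0.06)·[0.8397·38.6406 + 0.1603·0.0000] = 30.5571

30.56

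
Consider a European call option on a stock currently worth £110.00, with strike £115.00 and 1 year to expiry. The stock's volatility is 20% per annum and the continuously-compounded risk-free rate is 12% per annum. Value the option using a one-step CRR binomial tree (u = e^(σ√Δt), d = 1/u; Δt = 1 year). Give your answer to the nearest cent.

£13.16

CRR parameters: u = e^(σ√Δt) = e^(0.2·√1) = 1.2214, d = 1/u = 0.8187
Per-period rate: rΔt = 0.12·1 = 0.12, so R = e^0.12 = 1.1275
Risk-neutral probability p = (e^0.12 − 0.8187)/(1.2214 − 0.8187) = 0.3088/0.4027 = 0.7668
Terminal stock prices: S_u = 134.4, S_d = 90.06
Terminal payoffs (S − K): max(19.35, 0) = 19.35, max(-24.94, 0) = 0
Node 0 (S = 110): V_0 = e^(−0.12)·[0.7668·19.3543 + 0.2332·0.0000] = 13.1626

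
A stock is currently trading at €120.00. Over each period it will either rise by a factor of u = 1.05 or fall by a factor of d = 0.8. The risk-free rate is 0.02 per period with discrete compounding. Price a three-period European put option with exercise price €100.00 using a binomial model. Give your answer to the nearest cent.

Risk-neutral probability p = (1 + 0.02 − 0.8)/(1.05 − 0.8) = 0.2200/0.2500 = 0.8800
Terminal stock prices: S_uuu = 138.9, S_uud = 105.8, S_udd = 80.64, S_ddd = 61.44
Terminal payoffs (K − S): max(-38.92, 0) = 0, max(-5.84, 0) = 0, max(19.36, 0) = 19.36, max(38.56, 0) = 38.56
Node uu (S = 132.3): V_uu = 1/1.02·[0.8800·0.0000 + 0.1200·0.0000] = 0.0000
Node ud (S = 100.8): V_ud = 1/1.02·[0.8800·0.0000 + 0.1200·19.3600] = 2.2776
Node dd (S = 76.8): V_dd = 1/1.02·[0.8800·19.3600 + 0.1200·38.5600] = 21.2392
Node u (S = 126): V_u = 1/1.02·[0.8800·0.0000 + 0.1200·2.2776] = 0.2680
Node d (S = 96): V_d = 1/1.02·[0.8800·2.2776 + 0.1200·21.2392] = 4.4638
Node 0 (S = 120): V_0 = 1/1.02·[0.8800·0.2680 + 0.1200·4.4638] = 0.7563

€0.76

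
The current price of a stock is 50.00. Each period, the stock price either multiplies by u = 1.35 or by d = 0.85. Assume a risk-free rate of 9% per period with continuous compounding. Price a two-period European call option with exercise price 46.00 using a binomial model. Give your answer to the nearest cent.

Risk-neutral probability p = (e^0.09 − 0.85)/(1.35 − 0.85) = 0.2442/0.5000 = 0.4883
Terminal stock prices: S_uu = 91.13, S_ud = 57.38, S_dd = 36.12
Terminal payoffs (S − K): max(45.13, 0) = 45.13, max(11.38, 0) = 11.38, max(-9.875, 0) = 0
Node u (S = 67.5): V_u = e^(−0.09)·[0.4883·45.1250 + 0.5117·11.3750] = 25.4592
Node d (S = 42.5): V_d = e^(−0.09)·[0.4883·11.3750 + 0.5117·0.0000] = 5.0769
Node 0 (S = 50): V_0 = e^(−0.09)·[0.4883·25.4592 + 0.5117·5.0769] = 13.7369

13.74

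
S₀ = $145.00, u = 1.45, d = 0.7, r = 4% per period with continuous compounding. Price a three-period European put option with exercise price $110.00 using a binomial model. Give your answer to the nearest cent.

Risk-neutral probability p = (e^0.04 − 0.7)/(1.45 − 0.7) = 0.3408/0.7500 = 0.4544
Terminal stock prices: S_uuu = 442.1, S_uud = 213.4, S_udd = 103, S_ddd = 49.73
Terminal payoffs (K − S): max(-332.1, 0) = 0, max(-103.4, 0) = 0, max(6.978, 0) = 6.978, max(60.27, 0) = 60.27
Node uu (S = 304.9): V_uu = e^(−0.04)·[0.4544·0.0000 + 0.5456·0.0000] = 0.0000
Node ud (S = 147.2): V_ud = e^(−0.04)·[0.4544·0.0000 + 0.5456·6.9775] = 3.6576
Node dd (S = 71.05): V_dd = e^(−0.04)·[0.4544·6.9775 + 0.5456·60.2650] = 34.6368
Node u (S = 210.2): V_u = e^(−0.04)·[0.4544·0.0000 + 0.5456·3.6576] = 1.9173
Node d (S = 101.5): V_d = e^(−0.04)·[0.4544·3.6576 + 0.5456·34.6368] = 19.7533
Node 0 (S = 145): V_0 = e^(−0.04)·[0.4544·1.9173 + 0.5456·19.7533] = 11.1916

$11.19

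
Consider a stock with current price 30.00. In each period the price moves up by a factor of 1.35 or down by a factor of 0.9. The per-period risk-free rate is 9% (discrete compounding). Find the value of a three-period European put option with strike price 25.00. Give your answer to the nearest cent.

Risk-neutral probability p = (1 + 0.09 − 0.9)/(1.35 − 0.9) = 0.1900/0.4500 = 0.4222
Terminal stock prices: S_uuu = 73.81, S_uud = 49.21, S_udd = 32.8, S_ddd = 21.87
Terminal payoffs (K − S): max(-48.81, 0) = 0, max(-24.21, 0) = 0, max(-7.805, 0) = 0, max(3.13, 0) = 3.13
Node uu (S = 54.68): V_uu = 1/1.09·[0.4222·0.0000 + 0.5778·0.0000] = 0.0000
Node ud (S = 36.45): V_ud = 1/1.09·[0.4222·0.0000 + 0.5778·0.0000] = 0.0000
Node dd (S = 24.3): V_dd = 1/1.09·[0.4222·0.0000 + 0.5778·3.1300] = 1.6591
Node u (S = 40.5): V_u = 1/1.09·[0.4222·0.0000 + 0.5778·0.0000] = 0.0000
Node d (S = 27): V_d = 1/1.09·[0.4222·0.0000 + 0.5778·1.6591] = 0.8795
Node 0 (S = 30): V_0 = 1/1.09·[0.4222·0.0000 + 0.5778·0.8795] = 0.4662

0.47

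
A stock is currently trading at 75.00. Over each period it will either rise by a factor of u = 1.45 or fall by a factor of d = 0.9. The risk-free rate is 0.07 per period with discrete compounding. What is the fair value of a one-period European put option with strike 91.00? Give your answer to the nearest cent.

Risk-neutral probability p = (1 + 0.07 − 0.9)/(1.45 − 0.9) = 0.1700/0.5500 = 0.3091
Terminal stock prices: S_u = 108.8, S_d = 67.5
Terminal payoffs (K − S): max(-17.75, 0) = 0, max(23.5, 0) = 23.5
Node 0 (S = 75): V_0 = 1/1.07·[0.3091·0.0000 + 0.6909·23.5000] = 15.1742

15.17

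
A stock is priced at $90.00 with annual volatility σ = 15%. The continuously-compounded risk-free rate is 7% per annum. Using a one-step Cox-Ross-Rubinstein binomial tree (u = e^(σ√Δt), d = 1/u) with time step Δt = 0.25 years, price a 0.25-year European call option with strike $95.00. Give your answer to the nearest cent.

CRR parameters: u = e^(σ√Δt) = e^(0.15·√0.25) = 1.0779, d = 1/u = 0.9277
Per-period rate: rΔt = 0.07·0.25 = 0.0175, so R = e^0.0175 = 1.0177
Risk-neutral probability p = (e^0.0175 − 0.9277)/(1.0779 − 0.9277) = 0.0899/0.1501 = 0.5988
Terminal stock prices: S_u = 97.01, S_d = 83.5
Terminal payoffs (S − K): max(2.01, 0) = 2.01, max(-11.5, 0) = 0
Node 0 (S = 90): V_0 = e^(−0.0175)·[0.5988·2.0096 + 0.4012·0.0000] = 1.1825

$1.18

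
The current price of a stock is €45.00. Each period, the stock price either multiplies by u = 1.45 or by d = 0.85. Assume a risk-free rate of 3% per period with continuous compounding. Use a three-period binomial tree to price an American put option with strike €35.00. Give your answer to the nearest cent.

Risk-neutral probability p = (e^0.03 − 0.85)/(1.45 − 0.85) = 0.1805/0.6000 = 0.3008
Terminal stock prices: S_uuu = 137.2, S_uud = 80.42, S_udd = 47.14, S_ddd = 27.64
Terminal payoffs (K − S): max(-102.2, 0) = 0, max(-45.42, 0) = 0, max(-12.14, 0) = 0, max(7.364, 0) = 7.364
Node uu (S = 94.61): continuation = e^(−0.03)·[0.3008·0.0000 + 0.6992·0.0000] = 0.0000; exercise value = 0.0000 ≤ continuation, so V_uu = 0.0000
Node ud (S = 55.46): continuation = e^(−0.03)·[0.3008·0.0000 + 0.6992·0.0000] = 0.0000; exercise value = 0.0000 ≤ continuation, so V_ud = 0.0000
Node dd (S = 32.51): continuation = e^(−0.03)·[0.3008·0.0000 + 0.6992·7.3644] = 4.9973; exercise value = 2.4875 ≤ continuation, so V_dd = 4.9973
Node u (S = 65.25): continuation = e^(−0.03)·[0.3008·0.0000 + 0.6992·0.0000] = 0.0000; exercise value = 0.0000 ≤ continuation, so V_u = 0.0000
Node d (S = 38.25): continuation = e^(−0.03)·[0.3008·0.0000 + 0.6992·4.9973] = 3.3910; exercise value = 0.0000 ≤ continuation, so V_d = 3.3910
Node 0 (S = 45): continuation = e^(−0.03)·[0.3008·0.0000 + 0.6992·3.3910] = 2.3011; exercise value = 0.0000 ≤ continuation, so V_0 = 2.3011

€2.30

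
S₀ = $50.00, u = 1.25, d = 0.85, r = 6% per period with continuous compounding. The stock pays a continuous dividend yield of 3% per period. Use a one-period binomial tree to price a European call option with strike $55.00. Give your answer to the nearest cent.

Per-period risk-free factor R = e^0.06 = 1.0618; dividend-adjusted growth = e^(0.06−0.03) = 1.0305.
Risk-neutral probability p = (1.0305 − 0.85)/(1.25 − 0.85) = 0.1805/0.4000 = 0.4511
Terminal stock prices: S_u = 62.5, S_d = 42.5
Terminal payoffs (S − K): max(7.5, 0) = 7.5, max(-12.5, 0) = 0
Node 0 (S = 50): V_0 = e^(−0.06)·[0.4511·7.5000 + 0.5489·0.0000] = 3.1865

$3.19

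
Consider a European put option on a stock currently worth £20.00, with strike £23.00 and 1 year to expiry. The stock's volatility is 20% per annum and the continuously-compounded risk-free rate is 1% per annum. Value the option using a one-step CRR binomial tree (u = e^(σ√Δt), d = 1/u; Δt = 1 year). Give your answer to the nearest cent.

CRR parameters: u = e^(σ√Δt) = e^(0.2·√1) = 1.2214, d = 1/u = 0.8187
Per-period rate: rΔt = 0.01·1 = 0.01, so R = e^0.01 = 1.0101
Risk-neutral probability p = (e^0.01 − 0.8187)/(1.2214 − 0.8187) = 0.1913/0.4027 = 0.4751
Terminal stock prices: S_u = 24.43, S_d = 16.37
Terminal payoffs (K − S): max(-1.428, 0) = 0, max(6.625, 0) = 6.625
Node 0 (S = 20): V_0 = e^(−0.01)·[0.4751·0.0000 + 0.5249·6.6254] = 3.4429

£3.44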